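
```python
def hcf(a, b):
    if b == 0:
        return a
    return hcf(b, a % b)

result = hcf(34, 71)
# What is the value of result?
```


hcf(34, 71)
= hcf(71, 34 % 71) = hcf(71, 34)
= hcf(34, 71 % 34) = hcf(34, 3)
= hcf(3, 34 % 3) = hcf(3, 1)
= hcf(1, 3 % 1) = hcf(1, 0)
b == 0, return a = 1


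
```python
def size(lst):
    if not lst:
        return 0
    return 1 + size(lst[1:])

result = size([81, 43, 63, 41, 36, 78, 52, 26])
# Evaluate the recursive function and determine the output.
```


size([81, 43, 63, 41, 36, 78, 52, 26])
= 1 + size([43, 63, 41, 36, 78, 52, 26])
= 1 + 1 + size([63, 41, 36, 78, 52, 26])
= 1 + 1 + 1 + size([41, 36, 78, 52, 26])
= 1 + 1 + 1 + 1 + size([36, 78, 52, 26])
= 1 + 1 + 1 + 1 + 1 + size([78, 52, 26])
= 1 + 1 + 1 + 1 + 1 + 1 + size([52, 26])
= 1 + 1 + 1 + 1 + 1 + 1 + 1 + size([26])
= 1 + 1 + 1 + 1 + 1 + 1 + 1 + 1 + size([])
= 1 + 1 + 1 + 1 + 1 + 1 + 1 + 1 + 0
= 8


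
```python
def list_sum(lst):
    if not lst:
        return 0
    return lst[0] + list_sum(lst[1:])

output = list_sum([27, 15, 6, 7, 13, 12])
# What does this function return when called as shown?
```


list_sum([27, 15, 6, 7, 13, 12])
= 27 + list_sum([15, 6, 7, 13, 12])
= 27 + 15 + list_sum([6, 7, 13, 12])
= 27 + 15 + 6 + list_sum([7, 13, 12])
= 27 + 15 + 6 + 7 + list_sum([13, 12])
= 27 + 15 + 6 + 7 + 13 + list_sum([12])
= 27 + 15 + 6 + 7 + 13 + 12 + list_sum([])
= 27 + 15 + 6 + 7 + 13 + 12 + 0
= 80


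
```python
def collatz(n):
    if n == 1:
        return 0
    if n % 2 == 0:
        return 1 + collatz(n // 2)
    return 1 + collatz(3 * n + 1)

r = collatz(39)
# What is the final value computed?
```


collatz(39)
39 is odd -> 3*39+1 = 118 -> collatz(118)
118 is even -> collatz(59)
59 is odd -> 3*59+1 = 178 -> collatz(178)
178 is even -> collatz(89)
89 is odd -> 3*89+1 = 268 -> collatz(268)
268 is even -> collatz(134)
134 is even -> collatz(67)
67 is odd -> 3*67+1 = 202 -> collatz(202)
202 is even -> collatz(101)
101 is odd -> 3*101+1 = 304 -> collatz(304)
304 is even -> collatz(152)
152 is even -> collatz(76)
76 is even -> collatz(38)
38 is even -> collatz(19)
19 is odd -> 3*19+1 = 58 -> collatz(58)
58 is even -> collatz(29)
29 is odd -> 3*29+1 = 88 -> collatz(88)
88 is even -> collatz(44)
44 is even -> collatz(22)
22 is even -> collatz(11)
11 is odd -> 3*11+1 = 34 -> collatz(34)
34 is even -> collatz(17)
17 is odd -> 3*17+1 = 52 -> collatz(52)
52 is even -> collatz(26)
26 is even -> collatz(13)
13 is odd -> 3*13+1 = 40 -> collatz(40)
40 is even -> collatz(20)
20 is even -> collatz(10)
10 is even -> collatz(5)
5 is odd -> 3*5+1 = 16 -> collatz(16)
16 is even -> collatz(8)
8 is even -> collatz(4)
4 is even -> collatz(2)
2 is even -> collatz(1)
Reached 1 after 34 steps
= 34


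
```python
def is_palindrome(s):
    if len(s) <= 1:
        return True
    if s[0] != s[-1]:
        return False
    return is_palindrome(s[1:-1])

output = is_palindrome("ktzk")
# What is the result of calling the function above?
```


is_palindrome("ktzk")
"ktzk": s[0]='k' == s[-1]='k' -> is_palindrome("tz")
"tz": s[0]='t' != s[-1]='z' -> False
= False


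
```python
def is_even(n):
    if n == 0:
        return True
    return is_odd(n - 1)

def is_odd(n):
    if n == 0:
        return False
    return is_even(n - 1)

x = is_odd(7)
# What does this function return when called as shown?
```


is_odd(7)
= is_even(6)
= is_odd(5)
= is_even(4)
= is_odd(3)
= is_even(2)
= is_odd(1)
= is_even(0)
n == 0: return True
= True


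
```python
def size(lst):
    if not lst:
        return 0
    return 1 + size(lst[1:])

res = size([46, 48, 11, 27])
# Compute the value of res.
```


size([46, 48, 11, 27])
= 1 + size([48, 11, 27])
= 1 + 1 + size([11, 27])
= 1 + 1 + 1 + size([27])
= 1 + 1 + 1 + 1 + size([])
= 1 + 1 + 1 + 1 + 0
= 4


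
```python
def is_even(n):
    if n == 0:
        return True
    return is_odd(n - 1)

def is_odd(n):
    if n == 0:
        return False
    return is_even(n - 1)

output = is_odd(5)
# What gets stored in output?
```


is_odd(5)
= is_even(4)
= is_odd(3)
= is_even(2)
= is_odd(1)
= is_even(0)
n == 0: return True
= True


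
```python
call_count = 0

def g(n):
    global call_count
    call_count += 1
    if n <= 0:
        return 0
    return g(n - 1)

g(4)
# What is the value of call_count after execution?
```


g(4) calls g(3) calls ... calls g(0)
Total calls: 4 + 1 (for base case) = 5


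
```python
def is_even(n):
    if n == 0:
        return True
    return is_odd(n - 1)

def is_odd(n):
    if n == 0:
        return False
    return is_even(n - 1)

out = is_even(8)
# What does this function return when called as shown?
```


is_even(8)
= is_odd(7)
= is_even(6)
= is_odd(5)
= is_even(4)
= is_odd(3)
= is_even(2)
= is_odd(1)
= is_even(0)
n == 0: return True
= True


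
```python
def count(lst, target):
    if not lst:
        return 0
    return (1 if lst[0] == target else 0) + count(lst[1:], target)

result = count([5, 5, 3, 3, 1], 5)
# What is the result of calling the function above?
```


count([5, 5, 3, 3, 1], 5)
lst[0]=5 == 5: 1 + count([5, 3, 3, 1], 5)
lst[0]=5 == 5: 1 + count([3, 3, 1], 5)
lst[0]=3 != 5: 0 + count([3, 1], 5)
lst[0]=3 != 5: 0 + count([1], 5)
lst[0]=1 != 5: 0 + count([], 5)
= 2


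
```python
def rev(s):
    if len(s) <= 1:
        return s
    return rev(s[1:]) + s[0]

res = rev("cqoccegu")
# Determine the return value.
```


rev("cqoccegu")
= rev("qoccegu") + "c"
= rev("occegu") + "q" + "c"
= rev("ccegu") + "o" + "q" + "c"
= rev("cegu") + "c" + "o" + "q" + "c"
= rev("egu") + "c" + "c" + "o" + "q" + "c"
= rev("gu") + "e" + "c" + "c" + "o" + "q" + "c"
= rev("u") + "g" + "e" + "c" + "c" + "o" + "q" + "c"
= "u" + "g" + "e" + "c" + "c" + "o" + "q" + "c"
= "ugeccoqc"


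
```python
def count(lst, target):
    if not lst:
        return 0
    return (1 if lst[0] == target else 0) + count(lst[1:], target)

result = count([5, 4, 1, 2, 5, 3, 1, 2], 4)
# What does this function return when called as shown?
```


count([5, 4, 1, 2, 5, 3, 1, 2], 4)
lst[0]=5 != 4: 0 + count([4, 1, 2, 5, 3, 1, 2], 4)
lst[0]=4 == 4: 1 + count([1, 2, 5, 3, 1, 2], 4)
lst[0]=1 != 4: 0 + count([2, 5, 3, 1, 2], 4)
lst[0]=2 != 4: 0 + count([5, 3, 1, 2], 4)
lst[0]=5 != 4: 0 + count([3, 1, 2], 4)
lst[0]=3 != 4: 0 + count([1, 2], 4)
lst[0]=1 != 4: 0 + count([2], 4)
lst[0]=2 != 4: 0 + count([], 4)
= 1


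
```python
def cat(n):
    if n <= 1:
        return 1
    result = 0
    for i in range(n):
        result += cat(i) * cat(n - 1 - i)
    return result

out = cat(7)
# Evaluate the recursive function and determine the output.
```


cat(7)
= sum of cat(i) * cat(7-1-i) for i in 0..6
First compute sub-values bottom-up:
  cat(0) = 1, cat(1) = 1
  cat(2) = 1*1 + 1*1 = 2
  cat(3) = 1*2 + 1*1 + 2*1 = 5
  cat(4) = 1*5 + 1*2 + 2*1 + 5*1 = 14
  cat(5) = 1*14 + 1*5 + 2*2 + 5*1 + 14*1 = 42
  cat(6) = 1*42 + 1*14 + 2*5 + 5*2 + 14*1 + 42*1 = 132
Now cat(7):
  cat(0)*cat(6) = 1*132 = 132
  cat(1)*cat(5) = 1*42 = 42
  cat(2)*cat(4) = 2*14 = 28
  cat(3)*cat(3) = 5*5 = 25
  cat(4)*cat(2) = 14*2 = 28
  cat(5)*cat(1) = 42*1 = 42
  cat(6)*cat(0) = 132*1 = 132
= 132 + 42 + 28 + 25 + 28 + 42 + 132
= 429


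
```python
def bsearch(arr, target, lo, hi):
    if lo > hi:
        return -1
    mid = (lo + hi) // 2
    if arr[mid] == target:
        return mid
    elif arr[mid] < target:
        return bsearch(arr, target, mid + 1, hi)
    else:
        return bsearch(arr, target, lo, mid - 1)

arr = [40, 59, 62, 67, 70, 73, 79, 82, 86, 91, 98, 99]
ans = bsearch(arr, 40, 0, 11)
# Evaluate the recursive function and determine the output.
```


bsearch(arr, 40, 0, 11)
lo=0, hi=11, mid=5, arr[mid]=73
73 > 40, search left half
lo=0, hi=4, mid=2, arr[mid]=62
62 > 40, search left half
lo=0, hi=1, mid=0, arr[mid]=40
arr[0] == 40, found at index 0
= 0


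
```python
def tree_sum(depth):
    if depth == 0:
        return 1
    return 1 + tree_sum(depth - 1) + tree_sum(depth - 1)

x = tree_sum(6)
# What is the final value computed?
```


tree_sum(6)
= 1 + tree_sum(5) + tree_sum(5)
= 1 + 2 * tree_sum(5)
tree_sum(k) = 2^(k+1) - 1
tree_sum(0) = 1
tree_sum(1) = 3
tree_sum(2) = 7
tree_sum(3) = 15
tree_sum(4) = 31
tree_sum(6) = 2^7 - 1 = 127


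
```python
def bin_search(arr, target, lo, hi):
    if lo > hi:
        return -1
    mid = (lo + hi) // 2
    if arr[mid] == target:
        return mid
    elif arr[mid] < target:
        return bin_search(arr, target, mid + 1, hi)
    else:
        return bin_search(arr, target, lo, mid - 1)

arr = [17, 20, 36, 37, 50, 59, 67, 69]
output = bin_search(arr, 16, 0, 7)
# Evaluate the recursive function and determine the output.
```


bin_search(arr, 16, 0, 7)
lo=0, hi=7, mid=3, arr[mid]=37
37 > 16, search left half
lo=0, hi=2, mid=1, arr[mid]=20
20 > 16, search left half
lo=0, hi=0, mid=0, arr[mid]=17
17 > 16, search left half
lo > hi, target not found, return -1
= -1


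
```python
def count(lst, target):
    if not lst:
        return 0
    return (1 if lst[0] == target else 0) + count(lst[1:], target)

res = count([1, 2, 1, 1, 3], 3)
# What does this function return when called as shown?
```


count([1, 2, 1, 1, 3], 3)
lst[0]=1 != 3: 0 + count([2, 1, 1, 3], 3)
lst[0]=2 != 3: 0 + count([1, 1, 3], 3)
lst[0]=1 != 3: 0 + count([1, 3], 3)
lst[0]=1 != 3: 0 + count([3], 3)
lst[0]=3 == 3: 1 + count([], 3)
= 1


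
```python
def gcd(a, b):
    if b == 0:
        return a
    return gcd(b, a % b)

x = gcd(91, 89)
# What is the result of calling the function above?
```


gcd(91, 89)
= gcd(89, 91 % 89) = gcd(89, 2)
= gcd(2, 89 % 2) = gcd(2, 1)
= gcd(1, 2 % 1) = gcd(1, 0)
b == 0, return a = 1


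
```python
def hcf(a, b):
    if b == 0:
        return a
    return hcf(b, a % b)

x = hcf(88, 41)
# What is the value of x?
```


hcf(88, 41)
= hcf(41, 88 % 41) = hcf(41, 6)
= hcf(6, 41 % 6) = hcf(6, 5)
= hcf(5, 6 % 5) = hcf(5, 1)
= hcf(1, 5 % 1) = hcf(1, 0)
b == 0, return a = 1


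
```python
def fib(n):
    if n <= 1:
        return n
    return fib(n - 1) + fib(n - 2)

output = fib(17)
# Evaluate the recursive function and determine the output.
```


fib(17)
= fib(16) + fib(15)
= (fib(15) + fib(14)) + fib(15)
Computing bottom-up: fib(0)=0, fib(1)=1, fib(2)=1, fib(3)=2, fib(4)=3, fib(5)=5, fib(6)=8, fib(7)=13, fib(8)=21, fib(9)=34, fib(10)=55, fib(11)=89, fib(12)=144, fib(13)=233, fib(14)=377, fib(15)=610, fib(16)=987, fib(17)=1597
= 1597


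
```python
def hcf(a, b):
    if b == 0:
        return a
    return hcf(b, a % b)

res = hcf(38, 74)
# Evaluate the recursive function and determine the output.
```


hcf(38, 74)
= hcf(74, 38 % 74) = hcf(74, 38)
= hcf(38, 74 % 38) = hcf(38, 36)
= hcf(36, 38 % 36) = hcf(36, 2)
= hcf(2, 36 % 2) = hcf(2, 0)
b == 0, return a = 2


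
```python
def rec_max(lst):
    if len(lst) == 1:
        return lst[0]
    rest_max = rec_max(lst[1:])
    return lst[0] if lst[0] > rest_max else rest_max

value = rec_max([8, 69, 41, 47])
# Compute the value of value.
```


rec_max([8, 69, 41, 47])
= compare 8 with rec_max([69, 41, 47])
= compare 69 with rec_max([41, 47])
= compare 41 with rec_max([47])
Base: rec_max([47]) = 47
compare 41 with 47: max = 47
compare 69 with 47: max = 69
compare 8 with 69: max = 69
= 69


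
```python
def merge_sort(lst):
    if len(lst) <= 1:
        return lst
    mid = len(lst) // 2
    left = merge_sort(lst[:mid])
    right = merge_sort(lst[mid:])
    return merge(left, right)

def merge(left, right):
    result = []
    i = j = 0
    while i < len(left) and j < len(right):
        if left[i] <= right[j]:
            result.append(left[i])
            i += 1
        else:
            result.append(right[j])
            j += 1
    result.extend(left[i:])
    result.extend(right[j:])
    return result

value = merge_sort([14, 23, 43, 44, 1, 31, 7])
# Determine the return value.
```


merge_sort([14, 23, 43, 44, 1, 31, 7])
Split into [14, 23, 43] and [44, 1, 31, 7]
Left sorted: [14, 23, 43]
Right sorted: [1, 7, 31, 44]
Merge [14, 23, 43] and [1, 7, 31, 44]
= [1, 7, 14, 23, 31, 43, 44]


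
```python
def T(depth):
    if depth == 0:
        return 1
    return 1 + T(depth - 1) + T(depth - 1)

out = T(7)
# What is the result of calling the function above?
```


T(7)
= 1 + T(6) + T(6)
= 1 + 2 * T(6)
T(k) = 2^(k+1) - 1
T(0) = 1
T(1) = 3
T(2) = 7
T(3) = 15
T(4) = 31
T(7) = 2^8 - 1 = 255


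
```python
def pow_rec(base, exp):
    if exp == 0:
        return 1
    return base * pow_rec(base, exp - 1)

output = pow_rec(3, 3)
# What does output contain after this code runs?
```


pow_rec(3, 3)
= 3 * pow_rec(3, 2)
= 3 * 3 * pow_rec(3, 1)
= 3 * 3 * 3 * pow_rec(3, 0)
= 3 * 3 * 3 * 1
= 27


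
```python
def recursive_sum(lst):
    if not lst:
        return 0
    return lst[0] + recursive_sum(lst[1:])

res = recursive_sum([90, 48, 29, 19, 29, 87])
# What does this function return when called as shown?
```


recursive_sum([90, 48, 29, 19, 29, 87])
= 90 + recursive_sum([48, 29, 19, 29, 87])
= 90 + 48 + recursive_sum([29, 19, 29, 87])
= 90 + 48 + 29 + recursive_sum([19, 29, 87])
= 90 + 48 + 29 + 19 + recursive_sum([29, 87])
= 90 + 48 + 29 + 19 + 29 + recursive_sum([87])
= 90 + 48 + 29 + 19 + 29 + 87 + recursive_sum([])
= 90 + 48 + 29 + 19 + 29 + 87 + 0
= 302


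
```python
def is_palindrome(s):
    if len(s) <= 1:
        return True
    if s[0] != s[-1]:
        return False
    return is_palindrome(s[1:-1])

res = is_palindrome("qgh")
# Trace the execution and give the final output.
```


is_palindrome("qgh")
"qgh": s[0]='q' != s[-1]='h' -> False
= False


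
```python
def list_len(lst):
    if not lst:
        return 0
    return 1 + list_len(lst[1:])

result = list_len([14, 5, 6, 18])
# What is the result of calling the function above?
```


list_len([14, 5, 6, 18])
= 1 + list_len([5, 6, 18])
= 1 + 1 + list_len([6, 18])
= 1 + 1 + 1 + list_len([18])
= 1 + 1 + 1 + 1 + list_len([])
= 1 + 1 + 1 + 1 + 0
= 4


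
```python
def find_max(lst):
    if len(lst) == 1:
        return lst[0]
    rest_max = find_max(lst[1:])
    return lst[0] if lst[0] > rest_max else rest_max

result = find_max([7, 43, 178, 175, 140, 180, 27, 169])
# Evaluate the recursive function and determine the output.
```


find_max([7, 43, 178, 175, 140, 180, 27, 169])
= compare 7 with find_max([43, 178, 175, 140, 180, 27, 169])
= compare 43 with find_max([178, 175, 140, 180, 27, 169])
= compare 178 with find_max([175, 140, 180, 27, 169])
= compare 175 with find_max([140, 180, 27, 169])
= compare 140 with find_max([180, 27, 169])
= compare 180 with find_max([27, 169])
= compare 27 with find_max([169])
Base: find_max([169]) = 169
compare 27 with 169: max = 169
compare 180 with 169: max = 180
compare 140 with 180: max = 180
compare 175 with 180: max = 180
compare 178 with 180: max = 180
compare 43 with 180: max = 180
compare 7 with 180: max = 180
= 180


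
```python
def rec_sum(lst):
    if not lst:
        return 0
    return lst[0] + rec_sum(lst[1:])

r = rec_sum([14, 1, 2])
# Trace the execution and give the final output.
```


rec_sum([14, 1, 2])
= 14 + rec_sum([1, 2])
= 14 + 1 + rec_sum([2])
= 14 + 1 + 2 + rec_sum([])
= 14 + 1 + 2 + 0
= 17


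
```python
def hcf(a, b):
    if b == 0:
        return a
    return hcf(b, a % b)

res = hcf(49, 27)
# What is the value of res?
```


hcf(49, 27)
= hcf(27, 49 % 27) = hcf(27, 22)
= hcf(22, 27 % 22) = hcf(22, 5)
= hcf(5, 22 % 5) = hcf(5, 2)
= hcf(2, 5 % 2) = hcf(2, 1)
= hcf(1, 2 % 1) = hcf(1, 0)
b == 0, return a = 1


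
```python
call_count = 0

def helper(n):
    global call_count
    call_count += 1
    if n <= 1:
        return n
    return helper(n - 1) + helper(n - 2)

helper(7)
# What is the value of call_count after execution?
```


helper(7) calls helper(6) and helper(5); each non-base call branches into two more.
Let C(k) = total number of calls made by helper(k), including the call to helper(k) itself.
Base cases: C(0) = 1, C(1) = 1
Recurrence: C(k) = 1 + C(k-1) + C(k-2)
  C(2) = 1 + C(1) + C(0) = 1 + 1 + 1 = 3
  C(3) = 1 + C(2) + C(1) = 1 + 3 + 1 = 5
  C(4) = 1 + C(3) + C(2) = 1 + 5 + 3 = 9
  C(5) = 1 + C(4) + C(3) = 1 + 9 + 5 = 15
  C(6) = 1 + C(5) + C(4) = 1 + 15 + 9 = 25
  C(7) = 1 + C(6) + C(5) = 1 + 25 + 15 = 41
Total calls = C(7) = 41


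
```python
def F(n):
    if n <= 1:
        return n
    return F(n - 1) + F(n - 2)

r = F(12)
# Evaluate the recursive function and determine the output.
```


F(12)
= F(11) + F(10)
= (F(10) + F(9)) + F(10)
Computing bottom-up: F(0)=0, F(1)=1, F(2)=1, F(3)=2, F(4)=3, F(5)=5, F(6)=8, F(7)=13, F(8)=21, F(9)=34, F(10)=55, F(11)=89, F(12)=144
= 144


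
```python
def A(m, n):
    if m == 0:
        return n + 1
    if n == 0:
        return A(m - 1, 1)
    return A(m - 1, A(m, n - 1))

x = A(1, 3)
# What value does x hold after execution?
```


A(1, 3)
= A(0, A(1, 2))
First compute A(1, 2) = 4
= A(0, 4)
= 5


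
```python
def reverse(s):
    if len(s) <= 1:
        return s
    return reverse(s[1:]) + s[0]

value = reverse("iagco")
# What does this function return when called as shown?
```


reverse("iagco")
= reverse("agco") + "i"
= reverse("gco") + "a" + "i"
= reverse("co") + "g" + "a" + "i"
= reverse("o") + "c" + "g" + "a" + "i"
= "o" + "c" + "g" + "a" + "i"
= "ocgai"


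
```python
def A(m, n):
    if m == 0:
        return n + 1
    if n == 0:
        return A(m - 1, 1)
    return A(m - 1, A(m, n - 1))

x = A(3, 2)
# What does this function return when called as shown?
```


A(3, 2)
= A(2, A(3, 1))
First compute A(3, 1) = 13
= A(2, 13)
= 29


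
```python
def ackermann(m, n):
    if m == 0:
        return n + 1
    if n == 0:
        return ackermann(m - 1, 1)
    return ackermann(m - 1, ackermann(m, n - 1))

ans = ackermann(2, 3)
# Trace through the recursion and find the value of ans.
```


ackermann(2, 3)
= ackermann(1, ackermann(2, 2))
First compute ackermann(2, 2) = 7
= ackermann(1, 7)
= 9


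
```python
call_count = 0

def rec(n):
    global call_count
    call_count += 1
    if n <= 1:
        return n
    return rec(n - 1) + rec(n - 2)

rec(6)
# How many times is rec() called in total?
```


rec(6) calls rec(5) and rec(4); each non-base call branches into two more.
Let C(k) = total number of calls made by rec(k), including the call to rec(k) itself.
Base cases: C(0) = 1, C(1) = 1
Recurrence: C(k) = 1 + C(k-1) + C(k-2)
  C(2) = 1 + C(1) + C(0) = 1 + 1 + 1 = 3
  C(3) = 1 + C(2) + C(1) = 1 + 3 + 1 = 5
  C(4) = 1 + C(3) + C(2) = 1 + 5 + 3 = 9
  C(5) = 1 + C(4) + C(3) = 1 + 9 + 5 = 15
  C(6) = 1 + C(5) + C(4) = 1 + 15 + 9 = 25
Total calls = C(6) = 25


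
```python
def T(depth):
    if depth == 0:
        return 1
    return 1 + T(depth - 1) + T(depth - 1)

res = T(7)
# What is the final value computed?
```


T(7)
= 1 + T(6) + T(6)
= 1 + 2 * T(6)
T(k) = 2^(k+1) - 1
T(0) = 1
T(1) = 3
T(2) = 7
T(3) = 15
T(4) = 31
T(7) = 2^8 - 1 = 255


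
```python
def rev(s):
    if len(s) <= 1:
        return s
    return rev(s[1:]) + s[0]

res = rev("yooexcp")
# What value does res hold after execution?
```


rev("yooexcp")
= rev("ooexcp") + "y"
= rev("oexcp") + "o" + "y"
= rev("excp") + "o" + "o" + "y"
= rev("xcp") + "e" + "o" + "o" + "y"
= rev("cp") + "x" + "e" + "o" + "o" + "y"
= rev("p") + "c" + "x" + "e" + "o" + "o" + "y"
= "p" + "c" + "x" + "e" + "o" + "o" + "y"
= "pcxeooy"


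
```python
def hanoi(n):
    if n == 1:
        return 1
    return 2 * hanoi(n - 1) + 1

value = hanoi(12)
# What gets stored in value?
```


hanoi(12)
= 2 * hanoi(11) + 1
= 2 * (2 * hanoi(10) + 1) + 1
= 2 * (2 * (2 * hanoi(9) + 1) + 1) + 1
= 2 * (2 * (2 * (2 * hanoi(8) + 1) + 1) + 1) + 1
= 2 * (2 * (2 * (2 * (2 * hanoi(7) + 1) + 1) + 1) + 1) + 1
= 2 * (2 * (2 * (2 * (2 * (2 * hanoi(6) + 1) + 1) + 1) + 1) + 1) + 1
= 2 * (2 * (2 * (2 * (2 * (2 * (2 * hanoi(5) + 1) + 1) + 1) + 1) + 1) + 1) + 1
= 2 * (2 * (2 * (2 * (2 * (2 * (2 * (2 * hanoi(4) + 1) + 1) + 1) + 1) + 1) + 1) + 1) + 1
= 2 * (2 * (2 * (2 * (2 * (2 * (2 * (2 * (2 * hanoi(3) + 1) + 1) + 1) + 1) + 1) + 1) + 1) + 1) + 1
= 2 * (2 * (2 * (2 * (2 * (2 * (2 * (2 * (2 * (2 * hanoi(2) + 1) + 1) + 1) + 1) + 1) + 1) + 1) + 1) + 1) + 1
= 2 * (2 * (2 * (2 * (2 * (2 * (2 * (2 * (2 * (2 * (2 * hanoi(1) + 1) + 1) + 1) + 1) + 1) + 1) + 1) + 1) + 1) + 1) + 1
Now compute bottom-up:
hanoi(1) = 1
hanoi(2) = 2 * 1 + 1 = 3
hanoi(3) = 2 * 3 + 1 = 7
hanoi(4) = 2 * 7 + 1 = 15
hanoi(5) = 2 * 15 + 1 = 31
hanoi(6) = 2 * 31 + 1 = 63
hanoi(7) = 2 * 63 + 1 = 127
hanoi(8) = 2 * 127 + 1 = 255
hanoi(9) = 2 * 255 + 1 = 511
hanoi(10) = 2 * 511 + 1 = 1023
hanoi(11) = 2 * 1023 + 1 = 2047
hanoi(12) = 2 * 2047 + 1 = 4095
= 4095


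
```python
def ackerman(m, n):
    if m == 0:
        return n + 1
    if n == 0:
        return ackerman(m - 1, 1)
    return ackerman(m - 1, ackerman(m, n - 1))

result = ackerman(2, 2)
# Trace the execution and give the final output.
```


ackerman(2, 2)
= ackerman(1, ackerman(2, 1))
First compute ackerman(2, 1) = 5
= ackerman(1, 5)
= 7


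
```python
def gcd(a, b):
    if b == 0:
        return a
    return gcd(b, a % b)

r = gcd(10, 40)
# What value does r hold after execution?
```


gcd(10, 40)
= gcd(40, 10 % 40) = gcd(40, 10)
= gcd(10, 40 % 10) = gcd(10, 0)
b == 0, return a = 10


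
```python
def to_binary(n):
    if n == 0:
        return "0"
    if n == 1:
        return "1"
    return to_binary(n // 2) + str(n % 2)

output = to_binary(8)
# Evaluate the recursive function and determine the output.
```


to_binary(8)
= to_binary(4) + "0"
= to_binary(2) + "0" + "0"
= to_binary(1) + "0" + "0" + "0"
= "1" + "0" + "0" + "0"
= "1000"


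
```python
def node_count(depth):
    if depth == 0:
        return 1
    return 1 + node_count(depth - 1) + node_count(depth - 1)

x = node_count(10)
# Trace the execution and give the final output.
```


node_count(10)
= 1 + node_count(9) + node_count(9)
= 1 + 2 * node_count(9)
node_count(k) = 2^(k+1) - 1
node_count(0) = 1
node_count(1) = 3
node_count(2) = 7
node_count(3) = 15
node_count(4) = 31
node_count(10) = 2^11 - 1 = 2047


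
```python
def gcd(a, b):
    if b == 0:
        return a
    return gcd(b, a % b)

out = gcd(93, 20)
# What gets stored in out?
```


gcd(93, 20)
= gcd(20, 93 % 20) = gcd(20, 13)
= gcd(13, 20 % 13) = gcd(13, 7)
= gcd(7, 13 % 7) = gcd(7, 6)
= gcd(6, 7 % 6) = gcd(6, 1)
= gcd(1, 6 % 1) = gcd(1, 0)
b == 0, return a = 1


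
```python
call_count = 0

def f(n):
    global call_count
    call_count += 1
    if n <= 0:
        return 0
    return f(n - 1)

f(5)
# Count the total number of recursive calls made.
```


f(5) calls f(4) calls ... calls f(0)
Total calls: 5 + 1 (for base case) = 6


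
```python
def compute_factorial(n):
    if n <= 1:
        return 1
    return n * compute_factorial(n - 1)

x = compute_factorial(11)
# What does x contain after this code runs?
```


compute_factorial(11)
= 11 * compute_factorial(10)
= 11 * 10 * compute_factorial(9)
= 11 * 10 * 9 * compute_factorial(8)
= 11 * 10 * 9 * 8 * compute_factorial(7)
= 11 * 10 * 9 * 8 * 7 * compute_factorial(6)
= 11 * 10 * 9 * 8 * 7 * 6 * compute_factorial(5)
= 11 * 10 * 9 * 8 * 7 * 6 * 5 * compute_factorial(4)
= 11 * 10 * 9 * 8 * 7 * 6 * 5 * 4 * compute_factorial(3)
= 11 * 10 * 9 * 8 * 7 * 6 * 5 * 4 * 3 * compute_factorial(2)
= 11 * 10 * 9 * 8 * 7 * 6 * 5 * 4 * 3 * 2 * compute_factorial(1)
= 11 * 10 * 9 * 8 * 7 * 6 * 5 * 4 * 3 * 2 * 1
= 39916800


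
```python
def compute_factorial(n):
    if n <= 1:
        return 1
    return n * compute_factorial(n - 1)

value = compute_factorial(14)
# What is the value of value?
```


compute_factorial(14)
= 14 * compute_factorial(13)
= 14 * 13 * compute_factorial(12)
= 14 * 13 * 12 * compute_factorial(11)
= 14 * 13 * 12 * 11 * compute_factorial(10)
= 14 * 13 * 12 * 11 * 10 * compute_factorial(9)
= 14 * 13 * 12 * 11 * 10 * 9 * compute_factorial(8)
= 14 * 13 * 12 * 11 * 10 * 9 * 8 * compute_factorial(7)
= 14 * 13 * 12 * 11 * 10 * 9 * 8 * 7 * compute_factorial(6)
= 14 * 13 * 12 * 11 * 10 * 9 * 8 * 7 * 6 * compute_factorial(5)
= 14 * 13 * 12 * 11 * 10 * 9 * 8 * 7 * 6 * 5 * compute_factorial(4)
= 14 * 13 * 12 * 11 * 10 * 9 * 8 * 7 * 6 * 5 * 4 * compute_factorial(3)
= 14 * 13 * 12 * 11 * 10 * 9 * 8 * 7 * 6 * 5 * 4 * 3 * compute_factorial(2)
= 14 * 13 * 12 * 11 * 10 * 9 * 8 * 7 * 6 * 5 * 4 * 3 * 2 * compute_factorial(1)
= 14 * 13 * 12 * 11 * 10 * 9 * 8 * 7 * 6 * 5 * 4 * 3 * 2 * 1
= 87178291200


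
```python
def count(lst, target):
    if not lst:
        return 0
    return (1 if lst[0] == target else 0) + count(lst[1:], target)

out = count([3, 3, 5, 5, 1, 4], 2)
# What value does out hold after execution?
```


count([3, 3, 5, 5, 1, 4], 2)
lst[0]=3 != 2: 0 + count([3, 5, 5, 1, 4], 2)
lst[0]=3 != 2: 0 + count([5, 5, 1, 4], 2)
lst[0]=5 != 2: 0 + count([5, 1, 4], 2)
lst[0]=5 != 2: 0 + count([1, 4], 2)
lst[0]=1 != 2: 0 + count([4], 2)
lst[0]=4 != 2: 0 + count([], 2)
= 0


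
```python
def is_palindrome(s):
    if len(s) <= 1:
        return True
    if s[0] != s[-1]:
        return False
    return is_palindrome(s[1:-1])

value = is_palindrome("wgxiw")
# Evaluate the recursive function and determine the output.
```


is_palindrome("wgxiw")
"wgxiw": s[0]='w' == s[-1]='w' -> is_palindrome("gxi")
"gxi": s[0]='g' != s[-1]='i' -> False
= False


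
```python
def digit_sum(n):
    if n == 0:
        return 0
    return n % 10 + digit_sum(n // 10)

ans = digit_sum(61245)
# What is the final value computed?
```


digit_sum(61245)
= 5 + digit_sum(6124)
= 5 + 4 + digit_sum(612)
= 5 + 4 + 2 + digit_sum(61)
= 5 + 4 + 2 + 1 + digit_sum(6)
= 5 + 4 + 2 + 1 + 6 + digit_sum(0)
= 5 + 4 + 2 + 1 + 6 + 0
= 18


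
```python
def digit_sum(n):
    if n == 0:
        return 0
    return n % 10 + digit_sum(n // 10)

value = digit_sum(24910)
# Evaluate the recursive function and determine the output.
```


digit_sum(24910)
= 0 + digit_sum(2491)
= 0 + 1 + digit_sum(249)
= 0 + 1 + 9 + digit_sum(24)
= 0 + 1 + 9 + 4 + digit_sum(2)
= 0 + 1 + 9 + 4 + 2 + digit_sum(0)
= 0 + 1 + 9 + 4 + 2 + 0
= 16


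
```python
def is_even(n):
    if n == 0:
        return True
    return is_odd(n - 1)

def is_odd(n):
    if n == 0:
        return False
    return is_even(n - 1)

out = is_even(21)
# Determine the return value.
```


is_even(21)
= is_odd(20)
= is_even(19)
= is_odd(18)
= is_even(17)
= is_odd(16)
= is_even(15)
= is_odd(14)
= is_even(13)
= is_odd(12)
= is_even(11)
= is_odd(10)
= is_even(9)
= is_odd(8)
= is_even(7)
= is_odd(6)
= is_even(5)
= is_odd(4)
= is_even(3)
= is_odd(2)
= is_even(1)
= is_odd(0)
n == 0: return False
= False


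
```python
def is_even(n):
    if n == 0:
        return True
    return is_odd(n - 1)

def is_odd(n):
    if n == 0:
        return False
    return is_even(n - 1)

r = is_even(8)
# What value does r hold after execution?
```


is_even(8)
= is_odd(7)
= is_even(6)
= is_odd(5)
= is_even(4)
= is_odd(3)
= is_even(2)
= is_odd(1)
= is_even(0)
n == 0: return True
= True


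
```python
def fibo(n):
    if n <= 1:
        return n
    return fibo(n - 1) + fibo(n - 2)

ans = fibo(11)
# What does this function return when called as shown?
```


fibo(11)
= fibo(10) + fibo(9)
= (fibo(9) + fibo(8)) + fibo(9)
Computing bottom-up: fibo(0)=0, fibo(1)=1, fibo(2)=1, fibo(3)=2, fibo(4)=3, fibo(5)=5, fibo(6)=8, fibo(7)=13, fibo(8)=21, fibo(9)=34, fibo(10)=55, fibo(11)=89
= 89


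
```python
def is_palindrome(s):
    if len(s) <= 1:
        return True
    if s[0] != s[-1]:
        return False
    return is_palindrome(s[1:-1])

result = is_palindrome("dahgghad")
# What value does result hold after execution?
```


is_palindrome("dahgghad")
"dahgghad": s[0]='d' == s[-1]='d' -> is_palindrome("ahggha")
"ahggha": s[0]='a' == s[-1]='a' -> is_palindrome("hggh")
"hggh": s[0]='h' == s[-1]='h' -> is_palindrome("gg")
"gg": s[0]='g' == s[-1]='g' -> is_palindrome("")
"": len <= 1 -> True
= True


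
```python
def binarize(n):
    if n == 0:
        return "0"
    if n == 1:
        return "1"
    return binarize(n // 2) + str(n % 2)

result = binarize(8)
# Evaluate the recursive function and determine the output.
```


binarize(8)
= binarize(4) + "0"
= binarize(2) + "0" + "0"
= binarize(1) + "0" + "0" + "0"
= "1" + "0" + "0" + "0"
= "1000"


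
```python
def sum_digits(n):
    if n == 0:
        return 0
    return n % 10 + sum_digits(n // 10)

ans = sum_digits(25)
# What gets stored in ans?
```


sum_digits(25)
= 5 + sum_digits(2)
= 5 + 2 + sum_digits(0)
= 5 + 2 + 0
= 7


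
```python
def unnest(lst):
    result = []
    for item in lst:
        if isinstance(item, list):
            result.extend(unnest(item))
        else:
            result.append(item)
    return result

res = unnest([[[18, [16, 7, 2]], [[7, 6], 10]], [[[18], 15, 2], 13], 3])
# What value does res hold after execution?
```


unnest([[[18, [16, 7, 2]], [[7, 6], 10]], [[[18], 15, 2], 13], 3])
Processing each element:
  [[18, [16, 7, 2]], [[7, 6], 10]] is a list -> unnest recursively -> [18, 16, 7, 2, 7, 6, 10]
  [[[18], 15, 2], 13] is a list -> unnest recursively -> [18, 15, 2, 13]
  3 is not a list -> append 3
= [18, 16, 7, 2, 7, 6, 10, 18, 15, 2, 13, 3]


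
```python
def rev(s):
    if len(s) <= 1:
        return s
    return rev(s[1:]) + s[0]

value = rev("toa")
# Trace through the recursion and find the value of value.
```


rev("toa")
= rev("oa") + "t"
= rev("a") + "o" + "t"
= "a" + "o" + "t"
= "aot"


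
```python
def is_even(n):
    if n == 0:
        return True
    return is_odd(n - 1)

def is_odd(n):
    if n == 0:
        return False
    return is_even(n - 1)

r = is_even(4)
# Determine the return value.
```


is_even(4)
= is_odd(3)
= is_even(2)
= is_odd(1)
= is_even(0)
n == 0: return True
= True


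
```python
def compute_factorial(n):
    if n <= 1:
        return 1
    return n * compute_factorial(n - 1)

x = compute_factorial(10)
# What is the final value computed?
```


compute_factorial(10)
= 10 * compute_factorial(9)
= 10 * 9 * compute_factorial(8)
= 10 * 9 * 8 * compute_factorial(7)
= 10 * 9 * 8 * 7 * compute_factorial(6)
= 10 * 9 * 8 * 7 * 6 * compute_factorial(5)
= 10 * 9 * 8 * 7 * 6 * 5 * compute_factorial(4)
= 10 * 9 * 8 * 7 * 6 * 5 * 4 * compute_factorial(3)
= 10 * 9 * 8 * 7 * 6 * 5 * 4 * 3 * compute_factorial(2)
= 10 * 9 * 8 * 7 * 6 * 5 * 4 * 3 * 2 * compute_factorial(1)
= 10 * 9 * 8 * 7 * 6 * 5 * 4 * 3 * 2 * 1
= 3628800


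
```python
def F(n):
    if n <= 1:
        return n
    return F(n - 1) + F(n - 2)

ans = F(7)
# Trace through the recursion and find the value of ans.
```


F(7)
= F(6) + F(5)
= (F(5) + F(4)) + F(5)
Computing bottom-up: F(0)=0, F(1)=1, F(2)=1, F(3)=2, F(4)=3, F(5)=5, F(6)=8, F(7)=13
= 13


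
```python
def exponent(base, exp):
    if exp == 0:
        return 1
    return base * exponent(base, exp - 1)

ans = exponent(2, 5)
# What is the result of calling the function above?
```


exponent(2, 5)
= 2 * exponent(2, 4)
= 2 * 2 * exponent(2, 3)
= 2 * 2 * 2 * exponent(2, 2)
= 2 * 2 * 2 * 2 * exponent(2, 1)
= 2 * 2 * 2 * 2 * 2 * exponent(2, 0)
= 2 * 2 * 2 * 2 * 2 * 1
= 32


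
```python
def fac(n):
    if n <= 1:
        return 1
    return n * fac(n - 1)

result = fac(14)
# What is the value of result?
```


fac(14)
= 14 * fac(13)
= 14 * 13 * fac(12)
= 14 * 13 * 12 * fac(11)
= 14 * 13 * 12 * 11 * fac(10)
= 14 * 13 * 12 * 11 * 10 * fac(9)
= 14 * 13 * 12 * 11 * 10 * 9 * fac(8)
= 14 * 13 * 12 * 11 * 10 * 9 * 8 * fac(7)
= 14 * 13 * 12 * 11 * 10 * 9 * 8 * 7 * fac(6)
= 14 * 13 * 12 * 11 * 10 * 9 * 8 * 7 * 6 * fac(5)
= 14 * 13 * 12 * 11 * 10 * 9 * 8 * 7 * 6 * 5 * fac(4)
= 14 * 13 * 12 * 11 * 10 * 9 * 8 * 7 * 6 * 5 * 4 * fac(3)
= 14 * 13 * 12 * 11 * 10 * 9 * 8 * 7 * 6 * 5 * 4 * 3 * fac(2)
= 14 * 13 * 12 * 11 * 10 * 9 * 8 * 7 * 6 * 5 * 4 * 3 * 2 * fac(1)
= 14 * 13 * 12 * 11 * 10 * 9 * 8 * 7 * 6 * 5 * 4 * 3 * 2 * 1
= 87178291200


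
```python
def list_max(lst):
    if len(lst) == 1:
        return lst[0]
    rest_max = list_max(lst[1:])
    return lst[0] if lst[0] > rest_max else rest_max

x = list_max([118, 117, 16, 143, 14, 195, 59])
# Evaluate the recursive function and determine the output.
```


list_max([118, 117, 16, 143, 14, 195, 59])
= compare 118 with list_max([117, 16, 143, 14, 195, 59])
= compare 117 with list_max([16, 143, 14, 195, 59])
= compare 16 with list_max([143, 14, 195, 59])
= compare 143 with list_max([14, 195, 59])
= compare 14 with list_max([195, 59])
= compare 195 with list_max([59])
Base: list_max([59]) = 59
compare 195 with 59: max = 195
compare 14 with 195: max = 195
compare 143 with 195: max = 195
compare 16 with 195: max = 195
compare 117 with 195: max = 195
compare 118 with 195: max = 195
= 195


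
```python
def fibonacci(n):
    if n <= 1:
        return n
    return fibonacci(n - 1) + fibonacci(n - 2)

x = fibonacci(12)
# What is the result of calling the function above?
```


fibonacci(12)
= fibonacci(11) + fibonacci(10)
= (fibonacci(10) + fibonacci(9)) + fibonacci(10)
Computing bottom-up: fibonacci(0)=0, fibonacci(1)=1, fibonacci(2)=1, fibonacci(3)=2, fibonacci(4)=3, fibonacci(5)=5, fibonacci(6)=8, fibonacci(7)=13, fibonacci(8)=21, fibonacci(9)=34, fibonacci(10)=55, fibonacci(11)=89, fibonacci(12)=144
= 144


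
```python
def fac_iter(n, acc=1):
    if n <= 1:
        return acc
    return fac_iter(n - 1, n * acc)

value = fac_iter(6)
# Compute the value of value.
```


fac_iter(6, 1)
= fac_iter(5, 6 * 1) = fac_iter(5, 6)
= fac_iter(4, 5 * 6) = fac_iter(4, 30)
= fac_iter(3, 4 * 30) = fac_iter(3, 120)
= fac_iter(2, 3 * 120) = fac_iter(2, 360)
= fac_iter(1, 2 * 360) = fac_iter(1, 720)
n <= 1, return acc = 720


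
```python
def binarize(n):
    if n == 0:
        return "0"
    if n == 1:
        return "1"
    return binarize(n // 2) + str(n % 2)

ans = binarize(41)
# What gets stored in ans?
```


binarize(41)
= binarize(20) + "1"
= binarize(10) + "0" + "1"
= binarize(5) + "0" + "0" + "1"
= binarize(2) + "1" + "0" + "0" + "1"
= binarize(1) + "0" + "1" + "0" + "0" + "1"
= "1" + "0" + "1" + "0" + "0" + "1"
= "101001"


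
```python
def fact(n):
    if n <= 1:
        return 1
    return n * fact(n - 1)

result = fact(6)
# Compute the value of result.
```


fact(6)
= 6 * fact(5)
= 6 * 5 * fact(4)
= 6 * 5 * 4 * fact(3)
= 6 * 5 * 4 * 3 * fact(2)
= 6 * 5 * 4 * 3 * 2 * fact(1)
= 6 * 5 * 4 * 3 * 2 * 1
= 720


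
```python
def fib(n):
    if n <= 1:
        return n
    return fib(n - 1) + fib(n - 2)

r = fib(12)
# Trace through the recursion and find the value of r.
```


fib(12)
= fib(11) + fib(10)
= (fib(10) + fib(9)) + fib(10)
Computing bottom-up: fib(0)=0, fib(1)=1, fib(2)=1, fib(3)=2, fib(4)=3, fib(5)=5, fib(6)=8, fib(7)=13, fib(8)=21, fib(9)=34, fib(10)=55, fib(11)=89, fib(12)=144
= 144


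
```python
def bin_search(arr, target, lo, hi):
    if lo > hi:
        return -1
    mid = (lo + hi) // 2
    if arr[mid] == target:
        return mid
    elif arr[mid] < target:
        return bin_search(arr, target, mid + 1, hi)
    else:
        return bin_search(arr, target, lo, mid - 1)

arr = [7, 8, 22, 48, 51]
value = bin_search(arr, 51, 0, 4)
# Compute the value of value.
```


bin_search(arr, 51, 0, 4)
lo=0, hi=4, mid=2, arr[mid]=22
22 < 51, search right half
lo=3, hi=4, mid=3, arr[mid]=48
48 < 51, search right half
lo=4, hi=4, mid=4, arr[mid]=51
arr[4] == 51, found at index 4
= 4


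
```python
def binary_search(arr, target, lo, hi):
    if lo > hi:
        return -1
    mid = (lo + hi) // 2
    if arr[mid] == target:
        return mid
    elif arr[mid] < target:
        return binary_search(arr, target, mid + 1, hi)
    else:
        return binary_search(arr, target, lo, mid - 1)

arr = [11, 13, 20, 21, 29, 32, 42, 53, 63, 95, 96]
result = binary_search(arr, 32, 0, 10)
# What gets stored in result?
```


binary_search(arr, 32, 0, 10)
lo=0, hi=10, mid=5, arr[mid]=32
arr[5] == 32, found at index 5
= 5


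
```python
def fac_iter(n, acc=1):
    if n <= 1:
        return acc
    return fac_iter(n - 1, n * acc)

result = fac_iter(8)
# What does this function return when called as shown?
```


fac_iter(8, 1)
= fac_iter(7, 8 * 1) = fac_iter(7, 8)
= fac_iter(6, 7 * 8) = fac_iter(6, 56)
= fac_iter(5, 6 * 56) = fac_iter(5, 336)
= fac_iter(4, 5 * 336) = fac_iter(4, 1680)
= fac_iter(3, 4 * 1680) = fac_iter(3, 6720)
= fac_iter(2, 3 * 6720) = fac_iter(2, 20160)
= fac_iter(1, 2 * 20160) = fac_iter(1, 40320)
n <= 1, return acc = 40320


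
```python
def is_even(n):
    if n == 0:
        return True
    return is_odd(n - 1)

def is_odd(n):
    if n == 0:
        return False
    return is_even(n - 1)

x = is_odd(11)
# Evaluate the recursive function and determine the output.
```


is_odd(11)
= is_even(10)
= is_odd(9)
= is_even(8)
= is_odd(7)
= is_even(6)
= is_odd(5)
= is_even(4)
= is_odd(3)
= is_even(2)
= is_odd(1)
= is_even(0)
n == 0: return True
= True


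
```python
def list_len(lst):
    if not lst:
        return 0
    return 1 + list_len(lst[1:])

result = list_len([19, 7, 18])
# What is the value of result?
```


list_len([19, 7, 18])
= 1 + list_len([7, 18])
= 1 + 1 + list_len([18])
= 1 + 1 + 1 + list_len([])
= 1 + 1 + 1 + 0
= 3


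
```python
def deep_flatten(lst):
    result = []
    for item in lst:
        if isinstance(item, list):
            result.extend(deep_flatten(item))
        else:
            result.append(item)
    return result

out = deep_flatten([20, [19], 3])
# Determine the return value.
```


deep_flatten([20, [19], 3])
Processing each element:
  20 is not a list -> append 20
  [19] is a list -> deep_flatten recursively -> [19]
  3 is not a list -> append 3
= [20, 19, 3]


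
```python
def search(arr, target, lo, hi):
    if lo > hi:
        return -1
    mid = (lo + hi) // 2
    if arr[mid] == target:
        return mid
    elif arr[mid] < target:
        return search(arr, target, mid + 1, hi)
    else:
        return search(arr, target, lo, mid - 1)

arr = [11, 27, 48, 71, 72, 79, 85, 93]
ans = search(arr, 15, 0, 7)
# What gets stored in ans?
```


search(arr, 15, 0, 7)
lo=0, hi=7, mid=3, arr[mid]=71
71 > 15, search left half
lo=0, hi=2, mid=1, arr[mid]=27
27 > 15, search left half
lo=0, hi=0, mid=0, arr[mid]=11
11 < 15, search right half
lo > hi, target not found, return -1
= -1


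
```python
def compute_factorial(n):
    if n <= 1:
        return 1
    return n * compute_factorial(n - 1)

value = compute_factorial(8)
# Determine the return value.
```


compute_factorial(8)
= 8 * compute_factorial(7)
= 8 * 7 * compute_factorial(6)
= 8 * 7 * 6 * compute_factorial(5)
= 8 * 7 * 6 * 5 * compute_factorial(4)
= 8 * 7 * 6 * 5 * 4 * compute_factorial(3)
= 8 * 7 * 6 * 5 * 4 * 3 * compute_factorial(2)
= 8 * 7 * 6 * 5 * 4 * 3 * 2 * compute_factorial(1)
= 8 * 7 * 6 * 5 * 4 * 3 * 2 * 1
= 40320


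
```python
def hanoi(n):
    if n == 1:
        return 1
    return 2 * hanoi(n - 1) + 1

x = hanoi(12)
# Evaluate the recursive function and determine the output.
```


hanoi(12)
= 2 * hanoi(11) + 1
= 2 * (2 * hanoi(10) + 1) + 1
= 2 * (2 * (2 * hanoi(9) + 1) + 1) + 1
= 2 * (2 * (2 * (2 * hanoi(8) + 1) + 1) + 1) + 1
= 2 * (2 * (2 * (2 * (2 * hanoi(7) + 1) + 1) + 1) + 1) + 1
= 2 * (2 * (2 * (2 * (2 * (2 * hanoi(6) + 1) + 1) + 1) + 1) + 1) + 1
= 2 * (2 * (2 * (2 * (2 * (2 * (2 * hanoi(5) + 1) + 1) + 1) + 1) + 1) + 1) + 1
= 2 * (2 * (2 * (2 * (2 * (2 * (2 * (2 * hanoi(4) + 1) + 1) + 1) + 1) + 1) + 1) + 1) + 1
= 2 * (2 * (2 * (2 * (2 * (2 * (2 * (2 * (2 * hanoi(3) + 1) + 1) + 1) + 1) + 1) + 1) + 1) + 1) + 1
= 2 * (2 * (2 * (2 * (2 * (2 * (2 * (2 * (2 * (2 * hanoi(2) + 1) + 1) + 1) + 1) + 1) + 1) + 1) + 1) + 1) + 1
= 2 * (2 * (2 * (2 * (2 * (2 * (2 * (2 * (2 * (2 * (2 * hanoi(1) + 1) + 1) + 1) + 1) + 1) + 1) + 1) + 1) + 1) + 1) + 1
Now compute bottom-up:
hanoi(1) = 1
hanoi(2) = 2 * 1 + 1 = 3
hanoi(3) = 2 * 3 + 1 = 7
hanoi(4) = 2 * 7 + 1 = 15
hanoi(5) = 2 * 15 + 1 = 31
hanoi(6) = 2 * 31 + 1 = 63
hanoi(7) = 2 * 63 + 1 = 127
hanoi(8) = 2 * 127 + 1 = 255
hanoi(9) = 2 * 255 + 1 = 511
hanoi(10) = 2 * 511 + 1 = 1023
hanoi(11) = 2 * 1023 + 1 = 2047
hanoi(12) = 2 * 2047 + 1 = 4095
= 4095


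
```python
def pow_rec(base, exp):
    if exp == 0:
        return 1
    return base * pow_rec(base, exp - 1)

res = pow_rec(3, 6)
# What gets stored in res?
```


pow_rec(3, 6)
= 3 * pow_rec(3, 5)
= 3 * 3 * pow_rec(3, 4)
= 3 * 3 * 3 * pow_rec(3, 3)
= 3 * 3 * 3 * 3 * pow_rec(3, 2)
= 3 * 3 * 3 * 3 * 3 * pow_rec(3, 1)
= 3 * 3 * 3 * 3 * 3 * 3 * pow_rec(3, 0)
= 3 * 3 * 3 * 3 * 3 * 3 * 1
= 729
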